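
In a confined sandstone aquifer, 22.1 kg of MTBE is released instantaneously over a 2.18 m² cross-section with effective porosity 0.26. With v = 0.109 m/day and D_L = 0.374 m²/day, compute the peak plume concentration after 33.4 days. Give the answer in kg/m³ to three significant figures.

3.11 kg/m³

The peak of an instantaneous 1D plume sits at x = vt; there the Gaussian factor is 1 and C_max = M/(n_e·A·√(4πDt)), where n_e·A is the pore area the mass is dissolved in.
√(4πDt) = √(4π × 0.374 × 33.4) = 12.53 m, so C_max = 22.1/(0.26 × 2.18 × 12.53) = 3.11 kg/m³.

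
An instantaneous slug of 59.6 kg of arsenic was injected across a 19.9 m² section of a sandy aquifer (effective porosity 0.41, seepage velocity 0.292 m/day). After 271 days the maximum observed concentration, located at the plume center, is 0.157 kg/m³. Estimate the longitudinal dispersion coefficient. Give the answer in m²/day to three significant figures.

0.636 m²/day

At the plume center C_max = M/(n_e·A·√(4πDt)), so D = M²/(4πt·(n_e·A·C_max)²).
n_e·A·C_max = 0.41 × 19.9 × 0.157 = 1.281 kg/m.
D = 59.6²/(4π × 271 × 1.281²) = 0.636 m²/day.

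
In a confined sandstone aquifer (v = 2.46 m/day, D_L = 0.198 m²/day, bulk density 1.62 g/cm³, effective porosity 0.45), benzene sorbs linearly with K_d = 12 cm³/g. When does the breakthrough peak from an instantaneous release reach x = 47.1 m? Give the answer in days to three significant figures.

845 days

Retardation factor R = 1 + ρ_b·K_d/n = 1 + 1.62 × 12/0.45 = 44.20.
Sorption retards both mechanisms: v_R = v/R = 0.05566 m/day, D_R = D/R = 0.004480 m²/day.
Peak time from v_R²t² + 2D_R t − x² = 0: t = (√(D_R² + v_R²x²) − D_R)/v_R².
√(D_R² + v_R²x²) = √(0.004480² + 0.05566² × 47.1²) = 2.622; v_R² = 0.003098.
t = (2.622 − 0.004480)/0.003098 = 845 days.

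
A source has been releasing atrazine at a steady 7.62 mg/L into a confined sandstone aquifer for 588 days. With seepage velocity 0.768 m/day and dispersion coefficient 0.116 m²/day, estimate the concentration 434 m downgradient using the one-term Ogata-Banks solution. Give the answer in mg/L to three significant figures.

7.12 mg/L

For a continuous step input, C/C₀ ≈ ½·erfc((x−vt)/(2√(Dt))).
vt = 0.768 × 588 = 451.584 m and 2√(Dt) = 2√(0.116 × 588) = 16.52 m.
Argument (x−vt)/(2√(Dt)) = (434 − 451.584)/16.52 = -1.064; ½·erfc(-1.064) = 0.9338.
C = 7.62 × 0.9338 = 7.12 mg/L.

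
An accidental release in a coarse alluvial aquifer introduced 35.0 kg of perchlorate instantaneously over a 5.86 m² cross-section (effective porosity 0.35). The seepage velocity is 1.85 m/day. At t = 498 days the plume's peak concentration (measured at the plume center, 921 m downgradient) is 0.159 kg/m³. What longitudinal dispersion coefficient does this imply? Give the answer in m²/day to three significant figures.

At the plume center C_max = M/(n_e·A·√(4πDt)), so D = M²/(4πt·(n_e·A·C_max)²).
n_e·A·C_max = 0.35 × 5.86 × 0.159 = 0.3261 kg/m.
D = 35.0²/(4π × 498 × 0.3261²) = 1.84 m²/day.

1.84 m²/day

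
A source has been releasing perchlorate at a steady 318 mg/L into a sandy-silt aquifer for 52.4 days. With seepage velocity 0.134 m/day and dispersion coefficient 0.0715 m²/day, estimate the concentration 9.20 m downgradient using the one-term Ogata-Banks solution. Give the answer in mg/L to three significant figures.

67.8 mg/L

For a continuous step input, C/C₀ ≈ ½·erfc((x−vt)/(2√(Dt))).
vt = 0.134 × 52.4 = 7.0216 m and 2√(Dt) = 2√(0.0715 × 52.4) = 3.871 m.
Argument (x−vt)/(2√(Dt)) = (9.20 − 7.0216)/3.871 = 0.5627; ½·erfc(0.5627) = 0.2131.
C = 318 × 0.2131 = 67.8 mg/L.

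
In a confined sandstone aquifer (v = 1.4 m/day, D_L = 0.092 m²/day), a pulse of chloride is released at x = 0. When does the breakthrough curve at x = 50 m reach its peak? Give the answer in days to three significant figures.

For the 1D instantaneous-source solution, setting ∂C/∂t = 0 at fixed x gives v²t² + 2Dt − x² = 0, so t = (√(D² + v²x²) − D)/v².
√(D² + v²x²) = √(0.092² + 1.4² × 50²) = 70.00; v² = 1.96.
t = (70.00 − 0.092)/1.96 = 35.7 days (vs. the pure-advection estimate x/v = 35.7 d).

35.7 days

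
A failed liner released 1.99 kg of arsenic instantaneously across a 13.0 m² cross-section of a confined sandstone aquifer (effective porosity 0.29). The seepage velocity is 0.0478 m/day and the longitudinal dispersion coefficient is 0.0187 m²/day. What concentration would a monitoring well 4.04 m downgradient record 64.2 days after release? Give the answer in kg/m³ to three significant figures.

For an instantaneous plane source, C(x,t) = M/(n_e·A·√(4πDt)) · exp(−(x−vt)²/(4Dt)), with n_e·A the pore (flow) area.
Plume center vt = 0.0478 × 64.2 = 3.06876 m, so the well at 4.04 m is 0.97124 m downgradient of the peak.
√(4πDt) = 3.884 m, giving peak height M/(n_e·A·√(4πDt)) = 1.99/(0.29 × 13.0 × 3.884) = 0.1359 kg/m³.
(x−vt)²/(4Dt) = (0.97124)²/(4 × 0.0187 × 64.2) = 0.1964; exp(−0.1964) = 0.8217.
C = 0.1359 × 0.8217 = 0.112 kg/m³.

0.112 kg/m³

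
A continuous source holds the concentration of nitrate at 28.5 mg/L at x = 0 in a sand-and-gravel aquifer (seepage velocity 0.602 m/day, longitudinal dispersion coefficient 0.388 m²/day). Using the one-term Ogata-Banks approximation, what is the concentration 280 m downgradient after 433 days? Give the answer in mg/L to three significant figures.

4.15 mg/L

For a continuous step input, C/C₀ ≈ ½·erfc((x−vt)/(2√(Dt))).
vt = 0.602 × 433 = 260.666 m and 2√(Dt) = 2√(0.388 × 433) = 25.92 m.
Argument (x−vt)/(2√(Dt)) = (280 − 260.666)/25.92 = 0.7459; ½·erfc(0.7459) = 0.1457.
C = 28.5 × 0.1457 = 4.15 mg/L.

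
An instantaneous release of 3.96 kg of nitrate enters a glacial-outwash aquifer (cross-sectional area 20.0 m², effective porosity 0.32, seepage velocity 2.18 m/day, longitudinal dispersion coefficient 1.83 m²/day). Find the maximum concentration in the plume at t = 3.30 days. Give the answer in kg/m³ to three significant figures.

The peak of an instantaneous 1D plume sits at x = vt; there the Gaussian factor is 1 and C_max = M/(n_e·A·√(4πDt)), where n_e·A is the pore area the mass is dissolved in.
√(4πDt) = √(4π × 1.83 × 3.30) = 8.711 m, so C_max = 3.96/(0.32 × 20.0 × 8.711) = 0.0710 kg/m³.

0.0710 kg/m³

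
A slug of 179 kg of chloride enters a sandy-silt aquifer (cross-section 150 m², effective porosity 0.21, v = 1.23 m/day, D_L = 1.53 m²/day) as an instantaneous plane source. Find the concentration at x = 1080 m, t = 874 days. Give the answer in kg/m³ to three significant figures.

For an instantaneous plane source, C(x,t) = M/(n_e·A·√(4πDt)) · exp(−(x−vt)²/(4Dt)), with n_e·A the pore (flow) area.
Plume center vt = 1.23 × 874 = 1075.02 m, so the well at 1080 m is 4.98 m downgradient of the peak.
√(4πDt) = 129.6 m, giving peak height M/(n_e·A·√(4πDt)) = 179/(0.21 × 150 × 129.6) = 0.04385 kg/m³.
(x−vt)²/(4Dt) = (4.98)²/(4 × 1.53 × 874) = 0.004637; exp(−0.004637) = 0.9954.
C = 0.04385 × 0.9954 = 0.0436 kg/m³.

0.0436 kg/m³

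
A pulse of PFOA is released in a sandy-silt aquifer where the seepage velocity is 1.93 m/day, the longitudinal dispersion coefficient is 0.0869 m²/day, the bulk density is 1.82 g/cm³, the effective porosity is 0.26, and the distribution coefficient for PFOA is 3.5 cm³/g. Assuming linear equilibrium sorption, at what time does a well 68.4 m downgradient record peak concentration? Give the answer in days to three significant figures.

Retardation factor R = 1 + ρ_b·K_d/n = 1 + 1.82 × 3.5/0.26 = 25.50.
Sorption retards both mechanisms: v_R = v/R = 0.07569 m/day, D_R = D/R = 0.003408 m²/day.
Peak time from v_R²t² + 2D_R t − x² = 0: t = (√(D_R² + v_R²x²) − D_R)/v_R².
√(D_R² + v_R²x²) = √(0.003408² + 0.07569² × 68.4²) = 5.177; v_R² = 0.005729.
t = (5.177 − 0.003408)/0.005729 = 903 days.

903 days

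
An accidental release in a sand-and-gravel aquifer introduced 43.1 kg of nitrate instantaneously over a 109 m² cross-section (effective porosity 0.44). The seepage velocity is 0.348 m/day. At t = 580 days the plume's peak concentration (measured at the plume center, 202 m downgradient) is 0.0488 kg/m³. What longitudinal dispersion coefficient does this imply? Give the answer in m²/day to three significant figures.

0.0465 m²/day

At the plume center C_max = M/(n_e·A·√(4πDt)), so D = M²/(4πt·(n_e·A·C_max)²).
n_e·A·C_max = 0.44 × 109 × 0.0488 = 2.340 kg/m.
D = 43.1²/(4π × 580 × 2.340²) = 0.0465 m²/day.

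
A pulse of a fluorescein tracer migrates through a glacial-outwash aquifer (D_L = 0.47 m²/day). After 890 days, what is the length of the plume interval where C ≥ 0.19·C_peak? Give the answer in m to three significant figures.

The plume is Gaussian with σ = √(2Dt) = √(2 × 0.47 × 890) = 28.92 m.
C/C_peak = exp(−Δx²/(2σ²)) = 0.19 ⇒ Δx = σ·√(−2 ln 0.19) = 28.92 × 1.822 = 52.69 m.
Width = 2Δx = 105 m.

105 m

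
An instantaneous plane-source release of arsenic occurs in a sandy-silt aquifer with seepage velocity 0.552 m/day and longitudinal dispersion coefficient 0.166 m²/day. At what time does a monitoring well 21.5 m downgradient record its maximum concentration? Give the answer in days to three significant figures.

38.4 days

For the 1D instantaneous-source solution, setting ∂C/∂t = 0 at fixed x gives v²t² + 2Dt − x² = 0, so t = (√(D² + v²x²) − D)/v².
√(D² + v²x²) = √(0.166² + 0.552² × 21.5²) = 11.87; v² = 0.304704.
t = (11.87 − 0.166)/0.304704 = 38.4 days (vs. the pure-advection estimate x/v = 38.9 d).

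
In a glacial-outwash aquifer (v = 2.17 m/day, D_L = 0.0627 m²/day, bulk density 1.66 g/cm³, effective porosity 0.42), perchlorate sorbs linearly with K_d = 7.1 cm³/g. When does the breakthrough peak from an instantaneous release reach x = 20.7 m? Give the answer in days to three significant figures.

277 days

Retardation factor R = 1 + ρ_b·K_d/n = 1 + 1.66 × 7.1/0.42 = 29.06.
Sorption retards both mechanisms: v_R = v/R = 0.07467 m/day, D_R = D/R = 0.002158 m²/day.
Peak time from v_R²t² + 2D_R t − x² = 0: t = (√(D_R² + v_R²x²) − D_R)/v_R².
√(D_R² + v_R²x²) = √(0.002158² + 0.07467² × 20.7²) = 1.546; v_R² = 0.005576.
t = (1.546 − 0.002158)/0.005576 = 277 days.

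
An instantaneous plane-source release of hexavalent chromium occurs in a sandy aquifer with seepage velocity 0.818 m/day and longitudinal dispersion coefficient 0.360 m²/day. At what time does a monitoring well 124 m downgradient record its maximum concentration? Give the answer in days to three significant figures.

151 days

For the 1D instantaneous-source solution, setting ∂C/∂t = 0 at fixed x gives v²t² + 2Dt − x² = 0, so t = (√(D² + v²x²) − D)/v².
√(D² + v²x²) = √(0.360² + 0.818² × 124²) = 101.4; v² = 0.669124.
t = (101.4 − 0.360)/0.669124 = 151 days (vs. the pure-advection estimate x/v = 152 d).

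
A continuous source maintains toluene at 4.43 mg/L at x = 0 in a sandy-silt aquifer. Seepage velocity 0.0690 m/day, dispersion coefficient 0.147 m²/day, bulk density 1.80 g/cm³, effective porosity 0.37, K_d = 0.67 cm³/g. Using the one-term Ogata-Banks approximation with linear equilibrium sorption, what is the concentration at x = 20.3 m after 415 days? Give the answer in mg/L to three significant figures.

0.0248 mg/L

Retardation factor R = 1 + ρ_b·K_d/n = 1 + 1.80 × 0.67/0.37 = 4.259.
Sorption retards both mechanisms: v_R = v/R = 0.01620 m/day, D_R = D/R = 0.03452 m²/day.
v_R·t = 0.01620 × 415 = 6.723 m; 2√(D_R t) = 7.570 m; argument = (20.3 − 6.723)/7.570 = 1.794.
C = C₀ × ½·erfc(1.794) = 4.43 × 0.005589 = 0.0248 mg/L.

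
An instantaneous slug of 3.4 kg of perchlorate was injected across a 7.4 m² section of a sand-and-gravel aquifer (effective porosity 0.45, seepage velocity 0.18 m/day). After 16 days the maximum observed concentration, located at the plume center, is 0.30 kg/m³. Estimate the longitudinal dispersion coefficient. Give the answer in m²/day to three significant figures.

At the plume center C_max = M/(n_e·A·√(4πDt)), so D = M²/(4πt·(n_e·A·C_max)²).
n_e·A·C_max = 0.45 × 7.4 × 0.30 = 0.9990 kg/m.
D = 3.4²/(4π × 16 × 0.9990²) = 0.0576 m²/day.

0.0576 m²/day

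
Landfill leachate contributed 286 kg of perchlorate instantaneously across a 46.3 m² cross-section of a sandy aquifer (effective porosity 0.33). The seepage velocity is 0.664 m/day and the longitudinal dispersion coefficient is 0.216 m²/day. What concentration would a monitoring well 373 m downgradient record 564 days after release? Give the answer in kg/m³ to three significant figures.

For an instantaneous plane source, C(x,t) = M/(n_e·A·√(4πDt)) · exp(−(x−vt)²/(4Dt)), with n_e·A the pore (flow) area.
Plume center vt = 0.664 × 564 = 374.496 m, so the well at 373 m is 1.496 m upgradient of the peak.
√(4πDt) = 39.13 m, giving peak height M/(n_e·A·√(4πDt)) = 286/(0.33 × 46.3 × 39.13) = 0.4784 kg/m³.
(x−vt)²/(4Dt) = (-1.496)²/(4 × 0.216 × 564) = 0.004593; exp(−0.004593) = 0.9954.
C = 0.4784 × 0.9954 = 0.476 kg/m³.

0.476 kg/m³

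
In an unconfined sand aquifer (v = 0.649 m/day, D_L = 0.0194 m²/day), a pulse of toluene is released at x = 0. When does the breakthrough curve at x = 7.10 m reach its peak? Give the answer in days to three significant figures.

For the 1D instantaneous-source solution, setting ∂C/∂t = 0 at fixed x gives v²t² + 2Dt − x² = 0, so t = (√(D² + v²x²) − D)/v².
√(D² + v²x²) = √(0.0194² + 0.649² × 7.10²) = 4.608; v² = 0.421201.
t = (4.608 − 0.0194)/0.421201 = 10.9 days (vs. the pure-advection estimate x/v = 10.9 d).

10.9 days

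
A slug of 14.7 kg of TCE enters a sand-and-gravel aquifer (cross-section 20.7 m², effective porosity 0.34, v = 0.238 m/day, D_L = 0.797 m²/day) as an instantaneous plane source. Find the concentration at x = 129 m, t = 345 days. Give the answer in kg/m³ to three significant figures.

0.00481 kg/m³

For an instantaneous plane source, C(x,t) = M/(n_e·A·√(4πDt)) · exp(−(x−vt)²/(4Dt)), with n_e·A the pore (flow) area.
Plume center vt = 0.238 × 345 = 82.11 m, so the well at 129 m is 46.89 m downgradient of the peak.
√(4πDt) = 58.78 m, giving peak height M/(n_e·A·√(4πDt)) = 14.7/(0.34 × 20.7 × 58.78) = 0.03553 kg/m³.
(x−vt)²/(4Dt) = (46.89)²/(4 × 0.797 × 345) = 1.999; exp(−1.999) = 0.1355.
C = 0.03553 × 0.1355 = 0.00481 kg/m³.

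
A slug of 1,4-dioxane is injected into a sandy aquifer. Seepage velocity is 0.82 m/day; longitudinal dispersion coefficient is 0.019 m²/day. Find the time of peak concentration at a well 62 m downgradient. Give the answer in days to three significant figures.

For the 1D instantaneous-source solution, setting ∂C/∂t = 0 at fixed x gives v²t² + 2Dt − x² = 0, so t = (√(D² + v²x²) − D)/v².
√(D² + v²x²) = √(0.019² + 0.82² × 62²) = 50.84; v² = 0.6724.
t = (50.84 − 0.019)/0.6724 = 75.6 days (vs. the pure-advection estimate x/v = 75.6 d).

75.6 days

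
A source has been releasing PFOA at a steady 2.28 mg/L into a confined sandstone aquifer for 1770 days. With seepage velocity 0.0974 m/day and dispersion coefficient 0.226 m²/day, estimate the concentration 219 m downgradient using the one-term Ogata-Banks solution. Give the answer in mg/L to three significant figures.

For a continuous step input, C/C₀ ≈ ½·erfc((x−vt)/(2√(Dt))).
vt = 0.0974 × 1770 = 172.398 m and 2√(Dt) = 2√(0.226 × 1770) = 40.00 m.
Argument (x−vt)/(2√(Dt)) = (219 − 172.398)/40.00 = 1.165; ½·erfc(1.165) = 0.04972.
C = 2.28 × 0.04972 = 0.113 mg/L.

0.113 mg/L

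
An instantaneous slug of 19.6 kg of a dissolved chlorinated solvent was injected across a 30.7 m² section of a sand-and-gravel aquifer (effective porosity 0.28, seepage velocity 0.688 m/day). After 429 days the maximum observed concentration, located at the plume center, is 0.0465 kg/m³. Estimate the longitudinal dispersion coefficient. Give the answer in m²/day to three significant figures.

0.446 m²/day

At the plume center C_max = M/(n_e·A·√(4πDt)), so D = M²/(4πt·(n_e·A·C_max)²).
n_e·A·C_max = 0.28 × 30.7 × 0.0465 = 0.3997 kg/m.
D = 19.6²/(4π × 429 × 0.3997²) = 0.446 m²/day.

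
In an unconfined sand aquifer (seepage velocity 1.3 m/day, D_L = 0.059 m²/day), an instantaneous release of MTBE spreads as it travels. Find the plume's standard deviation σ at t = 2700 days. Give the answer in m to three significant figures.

Dispersive spreading gives a Gaussian with σ² = 2Dt; advection only shifts the center.
σ = √(2 × 0.059 × 2700) = 17.8 m.

17.8 m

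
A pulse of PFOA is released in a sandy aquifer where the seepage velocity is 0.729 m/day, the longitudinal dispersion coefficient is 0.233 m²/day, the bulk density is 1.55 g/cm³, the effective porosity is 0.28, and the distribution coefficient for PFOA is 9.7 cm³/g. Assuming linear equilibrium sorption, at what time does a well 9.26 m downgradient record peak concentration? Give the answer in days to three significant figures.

671 days

Retardation factor R = 1 + ρ_b·K_d/n = 1 + 1.55 × 9.7/0.28 = 54.70.
Sorption retards both mechanisms: v_R = v/R = 0.01333 m/day, D_R = D/R = 0.004260 m²/day.
Peak time from v_R²t² + 2D_R t − x² = 0: t = (√(D_R² + v_R²x²) − D_R)/v_R².
√(D_R² + v_R²x²) = √(0.004260² + 0.01333² × 9.26²) = 0.1235; v_R² = 0.0001777.
t = (0.1235 − 0.004260)/0.0001777 = 671 days.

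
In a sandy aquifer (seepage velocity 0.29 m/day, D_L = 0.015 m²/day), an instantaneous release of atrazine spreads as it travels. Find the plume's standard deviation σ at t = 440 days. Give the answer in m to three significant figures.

3.63 m

Dispersive spreading gives a Gaussian with σ² = 2Dt; advection only shifts the center.
σ = √(2 × 0.015 × 440) = 3.63 m.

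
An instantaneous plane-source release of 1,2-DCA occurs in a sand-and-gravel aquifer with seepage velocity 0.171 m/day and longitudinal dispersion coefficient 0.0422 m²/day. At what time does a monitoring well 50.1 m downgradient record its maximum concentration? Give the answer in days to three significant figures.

292 days

For the 1D instantaneous-source solution, setting ∂C/∂t = 0 at fixed x gives v²t² + 2Dt − x² = 0, so t = (√(D² + v²x²) − D)/v².
√(D² + v²x²) = √(0.0422² + 0.171² × 50.1²) = 8.567; v² = 0.029241.
t = (8.567 − 0.0422)/0.029241 = 292 days (vs. the pure-advection estimate x/v = 293 d).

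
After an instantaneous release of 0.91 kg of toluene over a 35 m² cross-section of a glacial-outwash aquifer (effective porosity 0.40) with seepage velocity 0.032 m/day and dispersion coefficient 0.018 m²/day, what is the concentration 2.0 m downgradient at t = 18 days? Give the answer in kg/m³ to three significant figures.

0.00674 kg/m³

For an instantaneous plane source, C(x,t) = M/(n_e·A·√(4πDt)) · exp(−(x−vt)²/(4Dt)), with n_e·A the pore (flow) area.
Plume center vt = 0.032 × 18 = 0.576 m, so the well at 2.0 m is 1.424 m downgradient of the peak.
√(4πDt) = 2.018 m, giving peak height M/(n_e·A·√(4πDt)) = 0.91/(0.40 × 35 × 2.018) = 0.03221 kg/m³.
(x−vt)²/(4Dt) = (1.424)²/(4 × 0.018 × 18) = 1.565; exp(−1.565) = 0.2091.
C = 0.03221 × 0.2091 = 0.00674 kg/m³.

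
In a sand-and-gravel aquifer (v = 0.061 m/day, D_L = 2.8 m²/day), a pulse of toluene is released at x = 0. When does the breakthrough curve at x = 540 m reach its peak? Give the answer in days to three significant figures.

8130 days

For the 1D instantaneous-source solution, setting ∂C/∂t = 0 at fixed x gives v²t² + 2Dt − x² = 0, so t = (√(D² + v²x²) − D)/v².
√(D² + v²x²) = √(2.8² + 0.061² × 540²) = 33.06; v² = 0.003721.
t = (33.06 − 2.8)/0.003721 = 8130 days (vs. the pure-advection estimate x/v = 8850 d).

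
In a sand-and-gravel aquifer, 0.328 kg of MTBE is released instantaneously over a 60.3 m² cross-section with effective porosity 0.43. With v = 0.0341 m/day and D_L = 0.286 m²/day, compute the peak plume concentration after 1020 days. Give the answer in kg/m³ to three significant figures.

0.000209 kg/m³

The peak of an instantaneous 1D plume sits at x = vt; there the Gaussian factor is 1 and C_max = M/(n_e·A·√(4πDt)), where n_e·A is the pore area the mass is dissolved in.
√(4πDt) = √(4π × 0.286 × 1020) = 60.55 m, so C_max = 0.328/(0.43 × 60.3 × 60.55) = 0.000209 kg/m³.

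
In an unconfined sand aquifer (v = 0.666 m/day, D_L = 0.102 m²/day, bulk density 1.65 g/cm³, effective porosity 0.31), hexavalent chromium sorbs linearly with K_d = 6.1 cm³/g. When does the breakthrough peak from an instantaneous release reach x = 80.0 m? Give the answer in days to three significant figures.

4010 days

Retardation factor R = 1 + ρ_b·K_d/n = 1 + 1.65 × 6.1/0.31 = 33.47.
Sorption retards both mechanisms: v_R = v/R = 0.01990 m/day, D_R = D/R = 0.003048 m²/day.
Peak time from v_R²t² + 2D_R t − x² = 0: t = (√(D_R² + v_R²x²) − D_R)/v_R².
√(D_R² + v_R²x²) = √(0.003048² + 0.01990² × 80.0²) = 1.592; v_R² = 0.0003960.
t = (1.592 − 0.003048)/0.0003960 = 4010 days.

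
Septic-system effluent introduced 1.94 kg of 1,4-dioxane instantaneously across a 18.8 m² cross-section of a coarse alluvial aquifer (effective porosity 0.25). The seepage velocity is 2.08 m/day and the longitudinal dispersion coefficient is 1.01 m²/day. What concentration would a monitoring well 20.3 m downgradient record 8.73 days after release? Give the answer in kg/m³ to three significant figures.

For an instantaneous plane source, C(x,t) = M/(n_e·A·√(4πDt)) · exp(−(x−vt)²/(4Dt)), with n_e·A the pore (flow) area.
Plume center vt = 2.08 × 8.73 = 18.1584 m, so the well at 20.3 m is 2.1416 m downgradient of the peak.
√(4πDt) = 10.53 m, giving peak height M/(n_e·A·√(4πDt)) = 1.94/(0.25 × 18.8 × 10.53) = 0.03920 kg/m³.
(x−vt)²/(4Dt) = (2.1416)²/(4 × 1.01 × 8.73) = 0.1300; exp(−0.1300) = 0.8781.
C = 0.03920 × 0.8781 = 0.0344 kg/m³.

0.0344 kg/m³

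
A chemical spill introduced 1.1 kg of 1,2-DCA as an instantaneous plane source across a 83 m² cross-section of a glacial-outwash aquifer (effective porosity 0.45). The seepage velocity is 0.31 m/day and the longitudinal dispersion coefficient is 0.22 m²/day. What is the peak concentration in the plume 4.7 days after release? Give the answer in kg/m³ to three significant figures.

0.00817 kg/m³

The peak of an instantaneous 1D plume sits at x = vt; there the Gaussian factor is 1 and C_max = M/(n_e·A·√(4πDt)), where n_e·A is the pore area the mass is dissolved in.
√(4πDt) = √(4π × 0.22 × 4.7) = 3.605 m, so C_max = 1.1/(0.45 × 83 × 3.605) = 0.00817 kg/m³.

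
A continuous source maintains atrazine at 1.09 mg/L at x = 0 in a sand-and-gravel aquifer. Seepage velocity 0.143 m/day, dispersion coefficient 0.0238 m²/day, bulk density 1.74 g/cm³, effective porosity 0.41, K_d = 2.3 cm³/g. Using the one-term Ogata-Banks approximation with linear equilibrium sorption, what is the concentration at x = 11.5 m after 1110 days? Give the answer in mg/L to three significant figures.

Retardation factor R = 1 + ρ_b·K_d/n = 1 + 1.74 × 2.3/0.41 = 10.76.
Sorption retards both mechanisms: v_R = v/R = 0.01329 m/day, D_R = D/R = 0.002212 m²/day.
v_R·t = 0.01329 × 1110 = 14.7519 m; 2√(D_R t) = 3.134 m; argument = (11.5 − 14.7519)/3.134 = -1.038.
C = C₀ × ½·erfc(-1.038) = 1.09 × 0.9289 = 1.01 mg/L.

1.01 mg/L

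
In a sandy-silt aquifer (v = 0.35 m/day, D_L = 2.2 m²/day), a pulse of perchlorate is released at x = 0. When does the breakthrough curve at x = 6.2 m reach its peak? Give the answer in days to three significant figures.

For the 1D instantaneous-source solution, setting ∂C/∂t = 0 at fixed x gives v²t² + 2Dt − x² = 0, so t = (√(D² + v²x²) − D)/v².
√(D² + v²x²) = √(2.2² + 0.35² × 6.2²) = 3.090; v² = 0.1225.
t = (3.090 − 2.2)/0.1225 = 7.27 days (vs. the pure-advection estimate x/v = 17.7 d).

7.27 days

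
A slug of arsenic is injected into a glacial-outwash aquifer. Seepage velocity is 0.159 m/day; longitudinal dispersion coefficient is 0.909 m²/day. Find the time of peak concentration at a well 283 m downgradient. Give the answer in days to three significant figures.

For the 1D instantaneous-source solution, setting ∂C/∂t = 0 at fixed x gives v²t² + 2Dt − x² = 0, so t = (√(D² + v²x²) − D)/v².
√(D² + v²x²) = √(0.909² + 0.159² × 283²) = 45.01; v² = 0.025281.
t = (45.01 − 0.909)/0.025281 = 1740 days (vs. the pure-advection estimate x/v = 1780 d).

1740 days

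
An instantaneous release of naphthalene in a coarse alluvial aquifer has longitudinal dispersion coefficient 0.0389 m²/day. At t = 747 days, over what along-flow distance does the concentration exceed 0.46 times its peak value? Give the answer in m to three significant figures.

The plume is Gaussian with σ = √(2Dt) = √(2 × 0.0389 × 747) = 7.623 m.
C/C_peak = exp(−Δx²/(2σ²)) = 0.46 ⇒ Δx = σ·√(−2 ln 0.46) = 7.623 × 1.246 = 9.498 m.
Width = 2Δx = 19.0 m.

19.0 m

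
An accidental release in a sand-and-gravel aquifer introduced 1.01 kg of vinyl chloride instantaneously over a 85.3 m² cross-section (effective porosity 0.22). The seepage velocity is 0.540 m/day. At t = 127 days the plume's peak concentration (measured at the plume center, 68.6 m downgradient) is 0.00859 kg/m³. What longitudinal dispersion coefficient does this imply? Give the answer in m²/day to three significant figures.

0.0246 m²/day

At the plume center C_max = M/(n_e·A·√(4πDt)), so D = M²/(4πt·(n_e·A·C_max)²).
n_e·A·C_max = 0.22 × 85.3 × 0.00859 = 0.1612 kg/m.
D = 1.01²/(4π × 127 × 0.1612²) = 0.0246 m²/day.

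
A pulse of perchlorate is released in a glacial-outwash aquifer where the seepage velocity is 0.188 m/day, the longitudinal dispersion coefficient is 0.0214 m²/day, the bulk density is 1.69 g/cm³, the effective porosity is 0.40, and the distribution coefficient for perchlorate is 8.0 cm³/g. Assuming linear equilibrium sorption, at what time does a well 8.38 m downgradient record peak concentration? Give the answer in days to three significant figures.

Retardation factor R = 1 + ρ_b·K_d/n = 1 + 1.69 × 8.0/0.40 = 34.80.
Sorption retards both mechanisms: v_R = v/R = 0.005402 m/day, D_R = D/R = 0.0006149 m²/day.
Peak time from v_R²t² + 2D_R t − x² = 0: t = (√(D_R² + v_R²x²) − D_R)/v_R².
√(D_R² + v_R²x²) = √(0.0006149² + 0.005402² × 8.38²) = 0.04527; v_R² = 2.918e-05.
t = (0.04527 − 0.0006149)/2.918e-05 = 1530 days.

1530 days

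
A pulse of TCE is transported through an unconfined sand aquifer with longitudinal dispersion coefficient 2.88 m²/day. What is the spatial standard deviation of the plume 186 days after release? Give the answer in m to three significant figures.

32.7 m

Dispersive spreading gives a Gaussian with σ² = 2Dt; advection only shifts the center.
σ = √(2 × 2.88 × 186) = 32.7 m.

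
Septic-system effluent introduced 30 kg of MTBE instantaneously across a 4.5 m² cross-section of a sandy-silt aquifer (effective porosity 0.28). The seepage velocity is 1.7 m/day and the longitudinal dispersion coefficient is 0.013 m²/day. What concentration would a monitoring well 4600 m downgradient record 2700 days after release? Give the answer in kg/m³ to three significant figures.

0.556 kg/m³

For an instantaneous plane source, C(x,t) = M/(n_e·A·√(4πDt)) · exp(−(x−vt)²/(4Dt)), with n_e·A the pore (flow) area.
Plume center vt = 1.7 × 2700 = 4590 m, so the well at 4600 m is 10 m downgradient of the peak.
√(4πDt) = 21.00 m, giving peak height M/(n_e·A·√(4πDt)) = 30/(0.28 × 4.5 × 21.00) = 1.134 kg/m³.
(x−vt)²/(4Dt) = (10)²/(4 × 0.013 × 2700) = 0.7123; exp(−0.7123) = 0.4905.
C = 1.134 × 0.4905 = 0.556 kg/m³.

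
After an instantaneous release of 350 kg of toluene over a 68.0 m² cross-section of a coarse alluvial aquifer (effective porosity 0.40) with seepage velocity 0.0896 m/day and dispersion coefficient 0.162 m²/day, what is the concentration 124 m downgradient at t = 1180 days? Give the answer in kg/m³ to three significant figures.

0.170 kg/m³

For an instantaneous plane source, C(x,t) = M/(n_e·A·√(4πDt)) · exp(−(x−vt)²/(4Dt)), with n_e·A the pore (flow) area.
Plume center vt = 0.0896 × 1180 = 105.728 m, so the well at 124 m is 18.272 m downgradient of the peak.
√(4πDt) = 49.01 m, giving peak height M/(n_e·A·√(4πDt)) = 350/(0.40 × 68.0 × 49.01) = 0.2626 kg/m³.
(x−vt)²/(4Dt) = (18.272)²/(4 × 0.162 × 1180) = 0.4366; exp(−0.4366) = 0.6462.
C = 0.2626 × 0.6462 = 0.170 kg/m³.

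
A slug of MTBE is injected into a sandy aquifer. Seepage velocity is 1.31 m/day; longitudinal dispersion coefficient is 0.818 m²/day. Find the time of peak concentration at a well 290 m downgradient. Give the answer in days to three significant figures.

For the 1D instantaneous-source solution, setting ∂C/∂t = 0 at fixed x gives v²t² + 2Dt − x² = 0, so t = (√(D² + v²x²) − D)/v².
√(D² + v²x²) = √(0.818² + 1.31² × 290²) = 379.9; v² = 1.7161.
t = (379.9 − 0.818)/1.7161 = 221 days (vs. the pure-advection estimate x/v = 221 d).

221 days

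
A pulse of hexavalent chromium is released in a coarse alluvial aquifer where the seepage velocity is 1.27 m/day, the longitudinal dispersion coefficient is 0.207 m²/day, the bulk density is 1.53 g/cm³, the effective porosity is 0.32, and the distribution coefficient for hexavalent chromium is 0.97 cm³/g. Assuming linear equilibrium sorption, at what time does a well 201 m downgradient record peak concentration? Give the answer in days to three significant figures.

Retardation factor R = 1 + ρ_b·K_d/n = 1 + 1.53 × 0.97/0.32 = 5.638.
Sorption retards both mechanisms: v_R = v/R = 0.2253 m/day, D_R = D/R = 0.03672 m²/day.
Peak time from v_R²t² + 2D_R t − x² = 0: t = (√(D_R² + v_R²x²) − D_R)/v_R².
√(D_R² + v_R²x²) = √(0.03672² + 0.2253² × 201²) = 45.29; v_R² = 0.05076.
t = (45.29 − 0.03672)/0.05076 = 892 days.

892 days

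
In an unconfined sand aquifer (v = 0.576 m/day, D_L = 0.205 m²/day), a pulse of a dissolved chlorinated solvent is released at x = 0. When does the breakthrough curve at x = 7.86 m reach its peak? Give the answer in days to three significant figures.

For the 1D instantaneous-source solution, setting ∂C/∂t = 0 at fixed x gives v²t² + 2Dt − x² = 0, so t = (√(D² + v²x²) − D)/v².
√(D² + v²x²) = √(0.205² + 0.576² × 7.86²) = 4.532; v² = 0.331776.
t = (4.532 − 0.205)/0.331776 = 13.0 days (vs. the pure-advection estimate x/v = 13.6 d).

13.0 days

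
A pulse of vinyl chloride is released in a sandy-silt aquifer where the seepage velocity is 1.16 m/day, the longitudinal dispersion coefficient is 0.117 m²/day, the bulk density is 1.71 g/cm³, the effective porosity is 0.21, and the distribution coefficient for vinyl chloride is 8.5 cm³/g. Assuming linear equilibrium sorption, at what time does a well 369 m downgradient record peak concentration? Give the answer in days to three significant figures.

Retardation factor R = 1 + ρ_b·K_d/n = 1 + 1.71 × 8.5/0.21 = 70.21.
Sorption retards both mechanisms: v_R = v/R = 0.01652 m/day, D_R = D/R = 0.001666 m²/day.
Peak time from v_R²t² + 2D_R t − x² = 0: t = (√(D_R² + v_R²x²) − D_R)/v_R².
√(D_R² + v_R²x²) = √(0.001666² + 0.01652² × 369²) = 6.096; v_R² = 0.0002729.
t = (6.096 − 0.001666)/0.0002729 = 22300 days.

22300 days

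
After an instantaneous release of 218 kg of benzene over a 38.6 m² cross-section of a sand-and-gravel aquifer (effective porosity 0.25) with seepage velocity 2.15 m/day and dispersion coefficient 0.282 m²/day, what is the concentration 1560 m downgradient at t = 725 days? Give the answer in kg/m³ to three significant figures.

0.445 kg/m³

For an instantaneous plane source, C(x,t) = M/(n_e·A·√(4πDt)) · exp(−(x−vt)²/(4Dt)), with n_e·A the pore (flow) area.
Plume center vt = 2.15 × 725 = 1558.75 m, so the well at 1560 m is 1.25 m downgradient of the peak.
√(4πDt) = 50.69 m, giving peak height M/(n_e·A·√(4πDt)) = 218/(0.25 × 38.6 × 50.69) = 0.4457 kg/m³.
(x−vt)²/(4Dt) = (1.25)²/(4 × 0.282 × 725) = 0.001911; exp(−0.001911) = 0.9981.
C = 0.4457 × 0.9981 = 0.445 kg/m³.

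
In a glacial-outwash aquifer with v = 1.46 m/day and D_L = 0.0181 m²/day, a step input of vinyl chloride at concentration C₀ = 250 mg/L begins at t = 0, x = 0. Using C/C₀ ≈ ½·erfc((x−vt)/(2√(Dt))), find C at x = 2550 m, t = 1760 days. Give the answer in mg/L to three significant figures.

248 mg/L

For a continuous step input, C/C₀ ≈ ½·erfc((x−vt)/(2√(Dt))).
vt = 1.46 × 1760 = 2569.6 m and 2√(Dt) = 2√(0.0181 × 1760) = 11.29 m.
Argument (x−vt)/(2√(Dt)) = (2550 − 2569.6)/11.29 = -1.736; ½·erfc(-1.736) = 0.9930.
C = 250 × 0.9930 = 248 mg/L.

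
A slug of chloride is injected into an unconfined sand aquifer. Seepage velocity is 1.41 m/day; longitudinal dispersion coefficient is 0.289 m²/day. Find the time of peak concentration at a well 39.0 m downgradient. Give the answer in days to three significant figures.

27.5 days

For the 1D instantaneous-source solution, setting ∂C/∂t = 0 at fixed x gives v²t² + 2Dt − x² = 0, so t = (√(D² + v²x²) − D)/v².
√(D² + v²x²) = √(0.289² + 1.41² × 39.0²) = 54.99; v² = 1.9881.
t = (54.99 − 0.289)/1.9881 = 27.5 days (vs. the pure-advection estimate x/v = 27.7 d).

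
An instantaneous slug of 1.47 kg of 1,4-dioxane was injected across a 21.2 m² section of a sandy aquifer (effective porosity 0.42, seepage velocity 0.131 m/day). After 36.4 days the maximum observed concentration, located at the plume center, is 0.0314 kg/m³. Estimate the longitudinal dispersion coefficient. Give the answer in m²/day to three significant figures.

At the plume center C_max = M/(n_e·A·√(4πDt)), so D = M²/(4πt·(n_e·A·C_max)²).
n_e·A·C_max = 0.42 × 21.2 × 0.0314 = 0.2796 kg/m.
D = 1.47²/(4π × 36.4 × 0.2796²) = 0.0604 m²/day.

0.0604 m²/day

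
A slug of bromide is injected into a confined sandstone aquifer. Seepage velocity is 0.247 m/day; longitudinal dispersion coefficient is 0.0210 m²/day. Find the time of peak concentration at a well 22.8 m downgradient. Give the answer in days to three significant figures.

For the 1D instantaneous-source solution, setting ∂C/∂t = 0 at fixed x gives v²t² + 2Dt − x² = 0, so t = (√(D² + v²x²) − D)/v².
√(D² + v²x²) = √(0.0210² + 0.247² × 22.8²) = 5.632; v² = 0.061009.
t = (5.632 − 0.0210)/0.061009 = 92.0 days (vs. the pure-advection estimate x/v = 92.3 d).

92.0 days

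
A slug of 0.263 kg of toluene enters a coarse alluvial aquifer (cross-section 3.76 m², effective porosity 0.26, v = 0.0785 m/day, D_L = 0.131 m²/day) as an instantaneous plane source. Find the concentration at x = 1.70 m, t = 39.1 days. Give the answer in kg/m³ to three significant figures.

For an instantaneous plane source, C(x,t) = M/(n_e·A·√(4πDt)) · exp(−(x−vt)²/(4Dt)), with n_e·A the pore (flow) area.
Plume center vt = 0.0785 × 39.1 = 3.06935 m, so the well at 1.70 m is 1.36935 m upgradient of the peak.
√(4πDt) = 8.023 m, giving peak height M/(n_e·A·√(4πDt)) = 0.263/(0.26 × 3.76 × 8.023) = 0.03353 kg/m³.
(x−vt)²/(4Dt) = (-1.36935)²/(4 × 0.131 × 39.1) = 0.09152; exp(−0.09152) = 0.9125.
C = 0.03353 × 0.9125 = 0.0306 kg/m³.

0.0306 kg/m³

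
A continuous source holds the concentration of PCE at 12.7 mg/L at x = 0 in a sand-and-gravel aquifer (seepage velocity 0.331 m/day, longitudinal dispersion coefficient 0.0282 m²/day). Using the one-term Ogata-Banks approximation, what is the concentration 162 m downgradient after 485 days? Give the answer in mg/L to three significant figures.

For a continuous step input, C/C₀ ≈ ½·erfc((x−vt)/(2√(Dt))).
vt = 0.331 × 485 = 160.535 m and 2√(Dt) = 2√(0.0282 × 485) = 7.396 m.
Argument (x−vt)/(2√(Dt)) = (162 − 160.535)/7.396 = 0.1981; ½·erfc(0.1981) = 0.3897.
C = 12.7 × 0.3897 = 4.95 mg/L.

4.95 mg/L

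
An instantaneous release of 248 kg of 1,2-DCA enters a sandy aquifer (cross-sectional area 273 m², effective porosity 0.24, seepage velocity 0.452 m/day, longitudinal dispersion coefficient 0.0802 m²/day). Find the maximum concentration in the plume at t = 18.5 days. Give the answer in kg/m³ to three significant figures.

The peak of an instantaneous 1D plume sits at x = vt; there the Gaussian factor is 1 and C_max = M/(n_e·A·√(4πDt)), where n_e·A is the pore area the mass is dissolved in.
√(4πDt) = √(4π × 0.0802 × 18.5) = 4.318 m, so C_max = 248/(0.24 × 273 × 4.318) = 0.877 kg/m³.

0.877 kg/m³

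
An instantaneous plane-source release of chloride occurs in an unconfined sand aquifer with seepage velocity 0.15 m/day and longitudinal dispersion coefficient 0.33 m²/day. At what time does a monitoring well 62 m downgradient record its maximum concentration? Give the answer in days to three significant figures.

For the 1D instantaneous-source solution, setting ∂C/∂t = 0 at fixed x gives v²t² + 2Dt − x² = 0, so t = (√(D² + v²x²) − D)/v².
√(D² + v²x²) = √(0.33² + 0.15² × 62²) = 9.306; v² = 0.0225.
t = (9.306 − 0.33)/0.0225 = 399 days (vs. the pure-advection estimate x/v = 413 d).

399 days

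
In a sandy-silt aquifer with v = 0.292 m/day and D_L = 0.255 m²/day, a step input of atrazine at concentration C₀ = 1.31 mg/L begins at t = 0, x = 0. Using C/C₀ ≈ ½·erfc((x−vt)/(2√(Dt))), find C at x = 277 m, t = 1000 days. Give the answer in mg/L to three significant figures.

For a continuous step input, C/C₀ ≈ ½·erfc((x−vt)/(2√(Dt))).
vt = 0.292 × 1000 = 292 m and 2√(Dt) = 2√(0.255 × 1000) = 31.94 m.
Argument (x−vt)/(2√(Dt)) = (277 − 292)/31.94 = -0.4696; ½·erfc(-0.4696) = 0.7467.
C = 1.31 × 0.7467 = 0.978 mg/L.

0.978 mg/L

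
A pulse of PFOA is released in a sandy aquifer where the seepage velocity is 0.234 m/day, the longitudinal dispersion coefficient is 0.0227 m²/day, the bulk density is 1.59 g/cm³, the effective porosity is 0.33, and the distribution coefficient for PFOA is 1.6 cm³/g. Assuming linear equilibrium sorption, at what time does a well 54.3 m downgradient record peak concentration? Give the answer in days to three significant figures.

2020 days

Retardation factor R = 1 + ρ_b·K_d/n = 1 + 1.59 × 1.6/0.33 = 8.709.
Sorption retards both mechanisms: v_R = v/R = 0.02687 m/day, D_R = D/R = 0.002606 m²/day.
Peak time from v_R²t² + 2D_R t − x² = 0: t = (√(D_R² + v_R²x²) − D_R)/v_R².
√(D_R² + v_R²x²) = √(0.002606² + 0.02687² × 54.3²) = 1.459; v_R² = 0.0007220.
t = (1.459 − 0.002606)/0.0007220 = 2020 days.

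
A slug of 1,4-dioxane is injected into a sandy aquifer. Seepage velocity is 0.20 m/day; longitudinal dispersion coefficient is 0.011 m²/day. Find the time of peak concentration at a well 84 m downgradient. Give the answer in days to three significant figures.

420 days

For the 1D instantaneous-source solution, setting ∂C/∂t = 0 at fixed x gives v²t² + 2Dt − x² = 0, so t = (√(D² + v²x²) − D)/v².
√(D² + v²x²) = √(0.011² + 0.20² × 84²) = 16.80; v² = 0.04.
t = (16.80 − 0.011)/0.04 = 420 days (vs. the pure-advection estimate x/v = 420 d).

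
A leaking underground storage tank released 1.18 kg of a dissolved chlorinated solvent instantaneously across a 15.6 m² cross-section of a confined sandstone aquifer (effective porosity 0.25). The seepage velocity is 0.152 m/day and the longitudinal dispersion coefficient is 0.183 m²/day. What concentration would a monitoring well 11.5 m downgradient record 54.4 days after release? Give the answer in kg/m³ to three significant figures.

0.0208 kg/m³

For an instantaneous plane source, C(x,t) = M/(n_e·A·√(4πDt)) · exp(−(x−vt)²/(4Dt)), with n_e·A the pore (flow) area.
Plume center vt = 0.152 × 54.4 = 8.2688 m, so the well at 11.5 m is 3.2312 m downgradient of the peak.
√(4πDt) = 11.18 m, giving peak height M/(n_e·A·√(4πDt)) = 1.18/(0.25 × 15.6 × 11.18) = 0.02706 kg/m³.
(x−vt)²/(4Dt) = (3.2312)²/(4 × 0.183 × 54.4) = 0.2622; exp(−0.2622) = 0.7694.
C = 0.02706 × 0.7694 = 0.0208 kg/m³.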